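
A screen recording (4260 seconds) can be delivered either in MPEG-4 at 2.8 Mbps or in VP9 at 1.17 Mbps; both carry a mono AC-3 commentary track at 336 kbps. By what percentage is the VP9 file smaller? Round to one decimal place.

Audio: 336 kbps = 0.336 Mbps.
MPEG-4: 3.136 Mbps × 4260 s = 13359.4 Mb = 1.555 GiB.
VP9: 1.506 Mbps × 4260 s = 6415.6 Mb = 0.747 GiB.
Reduction: (1 − 0.747/1.555) × 100 = 51.98%.

52.0%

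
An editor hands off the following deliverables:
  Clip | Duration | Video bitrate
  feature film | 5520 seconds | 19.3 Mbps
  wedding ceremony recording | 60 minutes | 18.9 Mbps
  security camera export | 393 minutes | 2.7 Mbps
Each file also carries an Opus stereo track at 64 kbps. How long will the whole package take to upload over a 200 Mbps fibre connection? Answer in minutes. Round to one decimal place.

Audio: 64 kbps = 0.064 Mbps.
feature film: 19.364 Mbps × 5520 s = 106889.3 Mb
wedding ceremony recording: 18.964 Mbps × 3600 s = 68270.4 Mb
security camera export: 2.764 Mbps × 23580 s = 65175.1 Mb
Total: 240334.8 Mb = 30041.8 MB.
At 200 Mbps: 240334.8 / 200 = 1202 s ≈ 20 minutes.

20.0 minutes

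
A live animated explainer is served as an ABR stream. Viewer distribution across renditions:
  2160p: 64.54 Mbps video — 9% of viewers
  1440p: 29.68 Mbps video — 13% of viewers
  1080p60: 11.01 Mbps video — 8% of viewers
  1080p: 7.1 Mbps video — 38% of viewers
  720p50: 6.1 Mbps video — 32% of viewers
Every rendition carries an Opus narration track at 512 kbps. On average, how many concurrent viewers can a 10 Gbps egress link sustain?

636

Audio: 512 kbps = 0.512 Mbps.
Average per-viewer bitrate: 0.09×65.052 + 0.13×30.192 + 0.08×11.522 + 0.38×7.612 + 0.32×6.612 = 15.710 Mbps.
10 Gbps = 10,000 Mbps; 10,000 / 15.710 = 636.55 → 636.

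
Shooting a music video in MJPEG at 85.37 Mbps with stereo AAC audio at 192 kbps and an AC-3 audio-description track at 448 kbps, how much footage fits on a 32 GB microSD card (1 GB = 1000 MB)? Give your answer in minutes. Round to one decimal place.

Audio total: 192 + 448 = 640 kbps = 0.640 Mbps.
Total bitrate: 85.37 + 0.640 = 86.010 Mbps.
Capacity: 32 GB = 256,000 Mb.
Recording time: 256,000 / 86.010 = 2,976 s ≈ 49.6 minutes.

49.6 minutes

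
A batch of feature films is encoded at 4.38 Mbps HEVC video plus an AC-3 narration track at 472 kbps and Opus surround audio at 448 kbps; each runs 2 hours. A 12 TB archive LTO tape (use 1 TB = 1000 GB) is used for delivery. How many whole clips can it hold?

2515

2 h = 7200 s
Audio total: 472 + 448 = 920 kbps = 0.920 Mbps.
Total bitrate: 5.300 Mbps.
Per item: 5.300 Mbps × 7200 s = 38,160 Mb = 4,770 MB.
Capacity: 12 TB = 96,000,000 Mb; 2515.72 items → 2515 complete.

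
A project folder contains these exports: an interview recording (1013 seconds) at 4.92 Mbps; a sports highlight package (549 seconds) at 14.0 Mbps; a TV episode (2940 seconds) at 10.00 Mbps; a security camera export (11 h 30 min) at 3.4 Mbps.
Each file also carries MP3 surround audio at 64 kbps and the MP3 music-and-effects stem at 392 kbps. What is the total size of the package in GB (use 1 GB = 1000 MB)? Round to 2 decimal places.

Audio total: 64 + 392 = 456 kbps = 0.456 Mbps.
interview recording: 5.376 Mbps × 1013 s = 5445.9 Mb
sports highlight package: 14.456 Mbps × 549 s = 7936.3 Mb
TV episode: 10.456 Mbps × 2940 s = 30740.6 Mb
security camera export: 3.856 Mbps × 41400 s = 159638.4 Mb
Total: 203761.3 Mb = 25470.2 MB.
= 25.47 GB.

25.47 GB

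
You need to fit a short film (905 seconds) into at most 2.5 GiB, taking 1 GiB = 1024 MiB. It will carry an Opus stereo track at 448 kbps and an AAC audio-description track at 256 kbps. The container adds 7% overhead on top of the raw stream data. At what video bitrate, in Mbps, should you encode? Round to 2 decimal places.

Budget: 2.5 GiB = 21474.8 Mb.
Stream payload after overhead: 21474.8 / 1.07 = 20069.9 Mb.
Total bitrate budget: 20069.9 Mb / 905 s = 22.177 Mbps.
Audio total: 448 + 256 = 704 kbps = 0.704 Mbps.
Video: 22.177 − 0.704 = 21.473 Mbps.

21.47 Mbps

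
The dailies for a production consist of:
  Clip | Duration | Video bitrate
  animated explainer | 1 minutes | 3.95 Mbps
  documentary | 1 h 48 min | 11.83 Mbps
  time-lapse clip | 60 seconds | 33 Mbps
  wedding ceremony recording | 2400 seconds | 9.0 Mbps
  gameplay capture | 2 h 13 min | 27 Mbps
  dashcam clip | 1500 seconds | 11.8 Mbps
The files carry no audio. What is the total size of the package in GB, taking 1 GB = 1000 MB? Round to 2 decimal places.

41.70 GB

animated explainer: 3.950 Mbps × 60 s = 237.0 Mb
documentary: 11.830 Mbps × 6480 s = 76658.4 Mb
time-lapse clip: 33.000 Mbps × 60 s = 1980.0 Mb
wedding ceremony recording: 9.000 Mbps × 2400 s = 21600.0 Mb
gameplay capture: 27.000 Mbps × 7980 s = 215460.0 Mb
dashcam clip: 11.800 Mbps × 1500 s = 17700.0 Mb
Total: 333635.4 Mb = 41704.4 MB.
= 41.70 GB.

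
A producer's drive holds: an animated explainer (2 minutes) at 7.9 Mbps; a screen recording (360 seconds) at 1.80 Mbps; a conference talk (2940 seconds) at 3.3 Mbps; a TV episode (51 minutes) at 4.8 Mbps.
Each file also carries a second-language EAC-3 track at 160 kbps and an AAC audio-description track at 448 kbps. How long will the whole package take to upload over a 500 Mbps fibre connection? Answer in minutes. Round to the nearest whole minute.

1 minutes

Audio total: 160 + 448 = 608 kbps = 0.608 Mbps.
animated explainer: 8.508 Mbps × 120 s = 1021.0 Mb
screen recording: 2.408 Mbps × 360 s = 866.9 Mb
conference talk: 3.908 Mbps × 2940 s = 11489.5 Mb
TV episode: 5.408 Mbps × 3060 s = 16548.5 Mb
Total: 29925.8 Mb = 3740.7 MB.
At 500 Mbps: 29925.8 / 500 = 60 s ≈ 0.998 minutes.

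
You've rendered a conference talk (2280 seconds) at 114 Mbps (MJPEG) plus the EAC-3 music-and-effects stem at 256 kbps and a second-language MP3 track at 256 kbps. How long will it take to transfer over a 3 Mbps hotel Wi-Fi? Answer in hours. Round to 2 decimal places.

Audio total: 256 + 256 = 512 kbps = 0.512 Mbps.
Total bitrate: 114.512 Mbps.
File: 114.512 Mbps × 2280 s = 261087.4 Mb.
At 3 Mbps: 261087.4 / 3 = 87029.1 s ≈ 24.2 hours.

24.17 hours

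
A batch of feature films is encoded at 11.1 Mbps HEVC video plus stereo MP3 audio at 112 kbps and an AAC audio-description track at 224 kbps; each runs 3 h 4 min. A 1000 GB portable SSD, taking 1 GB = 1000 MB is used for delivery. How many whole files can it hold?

3 h 4 min = 184 min = 11040 s
Audio total: 112 + 224 = 336 kbps = 0.336 Mbps.
Total bitrate: 11.436 Mbps.
Per item: 11.436 Mbps × 11040 s = 126,253 Mb = 15,782 MB.
Capacity: 1000 GB = 8,000,000 Mb; 63.36 items → 63 complete.

63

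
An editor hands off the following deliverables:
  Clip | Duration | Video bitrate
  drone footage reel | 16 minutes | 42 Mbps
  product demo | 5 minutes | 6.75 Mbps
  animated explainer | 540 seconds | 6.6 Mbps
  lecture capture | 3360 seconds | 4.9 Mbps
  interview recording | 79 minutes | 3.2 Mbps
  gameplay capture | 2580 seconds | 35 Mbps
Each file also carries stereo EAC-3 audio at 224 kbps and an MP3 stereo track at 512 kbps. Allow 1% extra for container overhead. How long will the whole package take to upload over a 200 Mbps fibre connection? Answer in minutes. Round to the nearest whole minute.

Audio total: 224 + 512 = 736 kbps = 0.736 Mbps.
drone footage reel: 42.736 Mbps × 960 s × 1.01 = 41436.8 Mb
product demo: 7.486 Mbps × 300 s × 1.01 = 2268.3 Mb
animated explainer: 7.336 Mbps × 540 s × 1.01 = 4001.1 Mb
lecture capture: 5.636 Mbps × 3360 s × 1.01 = 19126.3 Mb
interview recording: 3.936 Mbps × 4740 s × 1.01 = 18843.2 Mb
gameplay capture: 35.736 Mbps × 2580 s × 1.01 = 93120.9 Mb
Total: 178796.5 Mb = 22349.6 MB.
At 200 Mbps: 178796.5 / 200 = 894 s ≈ 14.9 minutes.

15 minutes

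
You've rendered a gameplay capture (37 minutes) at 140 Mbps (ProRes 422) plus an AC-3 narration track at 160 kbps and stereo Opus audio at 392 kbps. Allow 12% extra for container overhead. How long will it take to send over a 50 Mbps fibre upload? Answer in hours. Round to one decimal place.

37 min = 2220 s
Audio total: 160 + 392 = 552 kbps = 0.552 Mbps.
Total bitrate: 140.552 Mbps.
File: 140.552 Mbps × 2220 s = 312025.4 Mb.
With 12% container overhead: ×1.12. → 349468.5 Mb.
At 50 Mbps: 349468.5 / 50 = 6989.4 s ≈ 1.94 hours.

1.9 hours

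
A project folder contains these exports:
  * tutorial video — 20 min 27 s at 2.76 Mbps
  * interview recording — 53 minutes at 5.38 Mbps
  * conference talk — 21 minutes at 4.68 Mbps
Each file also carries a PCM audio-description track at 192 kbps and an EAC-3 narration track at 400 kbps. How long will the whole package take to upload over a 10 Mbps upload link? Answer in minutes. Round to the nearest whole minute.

50 minutes

Audio total: 192 + 400 = 592 kbps = 0.592 Mbps.
tutorial video: 3.352 Mbps × 1227 s = 4112.9 Mb
interview recording: 5.972 Mbps × 3180 s = 18991.0 Mb
conference talk: 5.272 Mbps × 1260 s = 6642.7 Mb
Total: 29746.6 Mb = 3718.3 MB.
At 10 Mbps: 29746.6 / 10 = 2975 s ≈ 49.6 minutes.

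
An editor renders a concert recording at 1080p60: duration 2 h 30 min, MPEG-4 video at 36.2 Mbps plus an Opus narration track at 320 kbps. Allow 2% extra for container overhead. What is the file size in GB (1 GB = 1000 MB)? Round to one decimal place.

41.9 GB

2 h 30 min = 150 min = 9000 s
Audio: 320 kbps = 0.320 Mbps.
Total bitrate: 36.2 + 0.320 = 36.520 Mbps.
Stream data: 36.520 Mbps × 9000 s = 328680.0 Mb.
With 2% container overhead: ×1.02.
335,254 Mb ÷ 8 = 41,907 MB → 41.91 GB.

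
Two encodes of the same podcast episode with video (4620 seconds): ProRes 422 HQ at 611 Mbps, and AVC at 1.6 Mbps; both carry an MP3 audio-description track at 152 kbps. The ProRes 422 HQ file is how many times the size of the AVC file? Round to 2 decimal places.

348.83

Audio: 152 kbps = 0.152 Mbps.
ProRes 422 HQ: 611.152 Mbps × 4620 s = 2823522.2 Mb = 352.940 GB.
AVC: 1.752 Mbps × 4620 s = 8094.2 Mb = 1.012 GB.
Ratio: 352.940 / 1.012 = 348.831.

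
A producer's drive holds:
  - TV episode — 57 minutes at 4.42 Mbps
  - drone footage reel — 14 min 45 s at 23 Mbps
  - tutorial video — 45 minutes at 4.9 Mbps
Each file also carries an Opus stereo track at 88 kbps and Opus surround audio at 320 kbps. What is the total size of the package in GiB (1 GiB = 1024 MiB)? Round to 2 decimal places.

6.00 GiB

Audio total: 88 + 320 = 408 kbps = 0.408 Mbps.
TV episode: 4.828 Mbps × 3420 s = 16511.8 Mb
drone footage reel: 23.408 Mbps × 885 s = 20716.1 Mb
tutorial video: 5.308 Mbps × 2700 s = 14331.6 Mb
Total: 51559.4 Mb = 6444.9 MB.
= 6.002 GiB.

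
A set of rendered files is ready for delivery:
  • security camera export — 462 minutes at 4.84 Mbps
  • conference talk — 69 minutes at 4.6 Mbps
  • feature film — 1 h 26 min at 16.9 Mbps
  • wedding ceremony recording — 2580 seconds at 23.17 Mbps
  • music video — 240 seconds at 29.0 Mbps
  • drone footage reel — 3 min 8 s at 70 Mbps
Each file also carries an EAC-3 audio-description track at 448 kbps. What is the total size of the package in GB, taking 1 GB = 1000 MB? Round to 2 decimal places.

Audio: 448 kbps = 0.448 Mbps.
security camera export: 5.288 Mbps × 27720 s = 146583.4 Mb
conference talk: 5.048 Mbps × 4140 s = 20898.7 Mb
feature film: 17.348 Mbps × 5160 s = 89515.7 Mb
wedding ceremony recording: 23.618 Mbps × 2580 s = 60934.4 Mb
music video: 29.448 Mbps × 240 s = 7067.5 Mb
drone footage reel: 70.448 Mbps × 188 s = 13244.2 Mb
Total: 338243.9 Mb = 42280.5 MB.
= 42.28 GB.

42.28 GB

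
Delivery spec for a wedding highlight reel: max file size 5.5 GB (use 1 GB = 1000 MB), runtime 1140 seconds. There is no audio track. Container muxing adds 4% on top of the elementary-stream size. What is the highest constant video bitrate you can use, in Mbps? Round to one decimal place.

Budget: 5.5 GB = 44000.0 Mb.
Stream payload after overhead: 44000.0 / 1.04 = 42307.7 Mb.
Total bitrate budget: 42307.7 Mb / 1140 s = 37.112 Mbps.

37.1 Mbps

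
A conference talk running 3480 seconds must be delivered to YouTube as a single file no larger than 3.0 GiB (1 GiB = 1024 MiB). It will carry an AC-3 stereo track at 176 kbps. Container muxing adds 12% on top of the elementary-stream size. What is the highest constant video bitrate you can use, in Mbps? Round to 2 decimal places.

Budget: 3.0 GiB = 25769.8 Mb.
Stream payload after overhead: 25769.8 / 1.12 = 23008.8 Mb.
Total bitrate budget: 23008.8 Mb / 3480 s = 6.612 Mbps.
Audio: 176 kbps = 0.176 Mbps.
Video: 6.612 − 0.176 = 6.436 Mbps.

6.44 Mbps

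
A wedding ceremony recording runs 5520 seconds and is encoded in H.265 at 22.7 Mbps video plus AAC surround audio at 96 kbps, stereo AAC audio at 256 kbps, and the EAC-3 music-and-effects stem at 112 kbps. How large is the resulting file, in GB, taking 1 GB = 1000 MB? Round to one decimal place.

Audio total: 96 + 256 + 112 = 464 kbps = 0.464 Mbps.
Total bitrate: 22.7 + 0.464 = 23.164 Mbps.
Stream data: 23.164 Mbps × 5520 s = 127865.3 Mb.
127,865 Mb ÷ 8 = 15,983 MB → 15.98 GB.

16.0 GB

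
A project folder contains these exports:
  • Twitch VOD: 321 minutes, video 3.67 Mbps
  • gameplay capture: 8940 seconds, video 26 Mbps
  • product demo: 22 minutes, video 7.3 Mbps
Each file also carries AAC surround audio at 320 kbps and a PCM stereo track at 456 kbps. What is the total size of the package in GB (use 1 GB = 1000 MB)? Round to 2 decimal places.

41.96 GB

Audio total: 320 + 456 = 776 kbps = 0.776 Mbps.
Twitch VOD: 4.446 Mbps × 19260 s = 85630.0 Mb
gameplay capture: 26.776 Mbps × 8940 s = 239377.4 Mb
product demo: 8.076 Mbps × 1320 s = 10660.3 Mb
Total: 335667.7 Mb = 41958.5 MB.
= 41.96 GB.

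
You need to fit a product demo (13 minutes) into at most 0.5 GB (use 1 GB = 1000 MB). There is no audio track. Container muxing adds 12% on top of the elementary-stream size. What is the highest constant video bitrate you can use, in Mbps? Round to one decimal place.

Budget: 0.5 GB = 4000.0 Mb.
Stream payload after overhead: 4000.0 / 1.12 = 3571.4 Mb.
13 min = 780 s
Total bitrate budget: 3571.4 Mb / 780 s = 4.579 Mbps.

4.6 Mbps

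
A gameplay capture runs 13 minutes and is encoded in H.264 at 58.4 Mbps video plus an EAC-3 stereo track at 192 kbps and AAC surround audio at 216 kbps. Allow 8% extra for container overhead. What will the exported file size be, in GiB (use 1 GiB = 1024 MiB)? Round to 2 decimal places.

5.77 GiB

13 min = 780 s
Audio total: 192 + 216 = 408 kbps = 0.408 Mbps.
Total bitrate: 58.4 + 0.408 = 58.808 Mbps.
Stream data: 58.808 Mbps × 780 s = 45870.2 Mb.
With 8% container overhead: ×1.08.
49,540 Mb = 6,192,482,400 bytes ÷ 1,073,741,824 = 5.767 GiB.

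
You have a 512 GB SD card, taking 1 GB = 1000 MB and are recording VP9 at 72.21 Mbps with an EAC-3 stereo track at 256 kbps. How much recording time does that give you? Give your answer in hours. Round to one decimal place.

Audio: 256 kbps = 0.256 Mbps.
Total bitrate: 72.21 + 0.256 = 72.466 Mbps.
Capacity: 512 GB = 4,096,000 Mb.
Recording time: 4,096,000 / 72.466 = 56,523 s ≈ 15.7 hours.

15.7 hours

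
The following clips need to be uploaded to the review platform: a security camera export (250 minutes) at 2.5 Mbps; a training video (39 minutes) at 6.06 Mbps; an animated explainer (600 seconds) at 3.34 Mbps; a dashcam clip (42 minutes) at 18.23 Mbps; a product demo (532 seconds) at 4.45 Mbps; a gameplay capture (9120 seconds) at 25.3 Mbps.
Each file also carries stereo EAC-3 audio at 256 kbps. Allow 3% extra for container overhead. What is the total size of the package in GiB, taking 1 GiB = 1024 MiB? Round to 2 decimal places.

Audio: 256 kbps = 0.256 Mbps.
security camera export: 2.756 Mbps × 15000 s × 1.03 = 42580.2 Mb
training video: 6.316 Mbps × 2340 s × 1.03 = 15222.8 Mb
animated explainer: 3.596 Mbps × 600 s × 1.03 = 2222.3 Mb
dashcam clip: 18.486 Mbps × 2520 s × 1.03 = 47982.3 Mb
product demo: 4.706 Mbps × 532 s × 1.03 = 2578.7 Mb
gameplay capture: 25.556 Mbps × 9120 s × 1.03 = 240062.8 Mb
Total: 350649.2 Mb = 43831.1 MB.
= 40.82 GiB.

40.82 GiB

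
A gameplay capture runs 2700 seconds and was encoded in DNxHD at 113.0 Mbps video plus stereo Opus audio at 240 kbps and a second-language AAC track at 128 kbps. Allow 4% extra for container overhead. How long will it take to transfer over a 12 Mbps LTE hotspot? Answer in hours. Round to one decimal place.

Audio total: 240 + 128 = 368 kbps = 0.368 Mbps.
Total bitrate: 113.368 Mbps.
File: 113.368 Mbps × 2700 s = 306093.6 Mb.
With 4% container overhead: ×1.04. → 318337.3 Mb.
At 12 Mbps: 318337.3 / 12 = 26528.1 s ≈ 7.37 hours.

7.4 hours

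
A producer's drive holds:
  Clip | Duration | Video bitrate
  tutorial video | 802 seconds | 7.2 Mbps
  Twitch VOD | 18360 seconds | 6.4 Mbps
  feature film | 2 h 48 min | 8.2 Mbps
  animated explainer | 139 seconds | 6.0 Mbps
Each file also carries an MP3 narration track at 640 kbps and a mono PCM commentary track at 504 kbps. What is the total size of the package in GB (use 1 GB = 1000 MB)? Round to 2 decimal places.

30.05 GB

Audio total: 640 + 504 = 1144 kbps = 1.144 Mbps.
tutorial video: 8.344 Mbps × 802 s = 6691.9 Mb
Twitch VOD: 7.544 Mbps × 18360 s = 138507.8 Mb
feature film: 9.344 Mbps × 10080 s = 94187.5 Mb
animated explainer: 7.144 Mbps × 139 s = 993.0 Mb
Total: 240380.3 Mb = 30047.5 MB.
= 30.05 GB.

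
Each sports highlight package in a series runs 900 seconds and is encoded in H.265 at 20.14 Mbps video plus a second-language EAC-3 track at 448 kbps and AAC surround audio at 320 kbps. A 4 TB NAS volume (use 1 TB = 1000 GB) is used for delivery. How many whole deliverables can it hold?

Audio total: 448 + 320 = 768 kbps = 0.768 Mbps.
Total bitrate: 20.908 Mbps.
Per item: 20.908 Mbps × 900 s = 18,817 Mb = 2,352 MB.
Capacity: 4 TB = 32,000,000 Mb; 1700.57 items → 1700 complete.

1700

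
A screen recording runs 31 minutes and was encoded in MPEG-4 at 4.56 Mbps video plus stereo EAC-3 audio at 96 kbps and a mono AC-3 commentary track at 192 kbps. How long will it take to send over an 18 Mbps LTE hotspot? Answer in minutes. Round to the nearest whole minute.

31 min = 1860 s
Audio total: 96 + 192 = 288 kbps = 0.288 Mbps.
Total bitrate: 4.848 Mbps.
File: 4.848 Mbps × 1860 s = 9017.3 Mb.
At 18 Mbps: 9017.3 / 18 = 501.0 s ≈ 8.35 minutes.

8 minutes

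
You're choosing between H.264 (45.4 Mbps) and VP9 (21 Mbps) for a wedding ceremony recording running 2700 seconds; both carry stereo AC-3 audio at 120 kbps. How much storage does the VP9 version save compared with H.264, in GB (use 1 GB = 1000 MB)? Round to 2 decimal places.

Audio: 120 kbps = 0.120 Mbps.
H.264: 45.520 Mbps × 2700 s = 122904.0 Mb = 15.363 GB.
VP9: 21.120 Mbps × 2700 s = 57024.0 Mb = 7.128 GB.
Saving: 15.363 − 7.128 = 8.235 GB.

8.24 GB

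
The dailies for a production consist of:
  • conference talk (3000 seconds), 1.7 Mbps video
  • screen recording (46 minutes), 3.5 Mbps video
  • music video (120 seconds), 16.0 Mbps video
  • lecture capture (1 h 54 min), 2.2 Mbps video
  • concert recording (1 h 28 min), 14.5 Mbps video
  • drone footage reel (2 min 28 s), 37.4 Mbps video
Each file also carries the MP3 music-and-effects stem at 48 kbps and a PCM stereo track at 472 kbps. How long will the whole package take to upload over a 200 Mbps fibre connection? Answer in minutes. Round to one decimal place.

Audio total: 48 + 472 = 520 kbps = 0.520 Mbps.
conference talk: 2.220 Mbps × 3000 s = 6660.0 Mb
screen recording: 4.020 Mbps × 2760 s = 11095.2 Mb
music video: 16.520 Mbps × 120 s = 1982.4 Mb
lecture capture: 2.720 Mbps × 6840 s = 18604.8 Mb
concert recording: 15.020 Mbps × 5280 s = 79305.6 Mb
drone footage reel: 37.920 Mbps × 148 s = 5612.2 Mb
Total: 123260.2 Mb = 15407.5 MB.
At 200 Mbps: 123260.2 / 200 = 616 s ≈ 10.3 minutes.

10.3 minutes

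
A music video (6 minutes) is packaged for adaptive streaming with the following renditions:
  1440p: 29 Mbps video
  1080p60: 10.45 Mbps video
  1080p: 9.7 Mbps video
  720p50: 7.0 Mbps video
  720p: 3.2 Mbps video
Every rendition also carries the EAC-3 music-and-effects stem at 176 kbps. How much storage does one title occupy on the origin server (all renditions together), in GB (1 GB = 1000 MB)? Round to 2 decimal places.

2.71 GB

6 min = 360 s
Audio: 176 kbps = 0.176 Mbps.
Sum of rendition bitrates: (29+0.176) + (10.45+0.176) + (9.7+0.176) + (7.0+0.176) + (3.2+0.176) = 60.230 Mbps.
× 360 s = 21,683 Mb = 2,710 MB = 2.710 GB.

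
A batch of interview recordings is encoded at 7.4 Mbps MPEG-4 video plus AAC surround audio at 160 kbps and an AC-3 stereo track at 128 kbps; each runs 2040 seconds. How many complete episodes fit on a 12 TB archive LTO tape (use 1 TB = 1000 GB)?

6121

Audio total: 160 + 128 = 288 kbps = 0.288 Mbps.
Total bitrate: 7.688 Mbps.
Per item: 7.688 Mbps × 2040 s = 15,684 Mb = 1,960 MB.
Capacity: 12 TB = 96,000,000 Mb; 6121.07 items → 6121 complete.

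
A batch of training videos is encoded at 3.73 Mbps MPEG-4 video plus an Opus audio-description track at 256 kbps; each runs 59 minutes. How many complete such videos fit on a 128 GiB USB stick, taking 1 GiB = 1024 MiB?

59 min = 3540 s
Audio: 256 kbps = 0.256 Mbps.
Total bitrate: 3.986 Mbps.
Per item: 3.986 Mbps × 3540 s = 14,110 Mb = 1,764 MB.
Capacity: 128 GiB = 1,099,512 Mb; 77.92 items → 77 complete.

77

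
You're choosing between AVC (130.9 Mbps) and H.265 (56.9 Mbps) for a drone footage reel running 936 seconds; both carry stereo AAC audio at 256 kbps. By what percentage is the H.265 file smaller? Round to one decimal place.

56.4%

Audio: 256 kbps = 0.256 Mbps.
AVC: 131.156 Mbps × 936 s = 122762.0 Mb = 15.345 GB.
H.265: 57.156 Mbps × 936 s = 53498.0 Mb = 6.687 GB.
Reduction: (1 − 6.687/15.345) × 100 = 56.42%.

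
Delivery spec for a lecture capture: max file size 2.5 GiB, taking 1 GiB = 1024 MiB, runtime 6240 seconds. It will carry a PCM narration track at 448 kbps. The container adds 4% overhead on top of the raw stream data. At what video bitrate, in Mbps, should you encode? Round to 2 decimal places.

2.86 Mbps

Budget: 2.5 GiB = 21474.8 Mb.
Stream payload after overhead: 21474.8 / 1.04 = 20648.9 Mb.
Total bitrate budget: 20648.9 Mb / 6240 s = 3.309 Mbps.
Audio: 448 kbps = 0.448 Mbps.
Video: 3.309 − 0.448 = 2.861 Mbps.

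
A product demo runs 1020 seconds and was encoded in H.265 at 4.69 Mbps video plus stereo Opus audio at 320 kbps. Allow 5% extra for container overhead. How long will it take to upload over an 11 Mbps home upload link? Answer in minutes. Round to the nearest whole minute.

8 minutes

Audio: 320 kbps = 0.320 Mbps.
Total bitrate: 5.010 Mbps.
File: 5.010 Mbps × 1020 s = 5110.2 Mb.
With 5% container overhead: ×1.05. → 5365.7 Mb.
At 11 Mbps: 5365.7 / 11 = 487.8 s ≈ 8.13 minutes.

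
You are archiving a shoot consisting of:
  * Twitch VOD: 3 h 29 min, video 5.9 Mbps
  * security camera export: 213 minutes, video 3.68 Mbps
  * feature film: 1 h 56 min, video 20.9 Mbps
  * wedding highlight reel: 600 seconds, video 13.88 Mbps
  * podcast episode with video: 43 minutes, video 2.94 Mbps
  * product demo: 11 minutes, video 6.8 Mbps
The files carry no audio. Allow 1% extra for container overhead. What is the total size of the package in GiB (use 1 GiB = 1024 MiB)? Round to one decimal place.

33.7 GiB

Twitch VOD: 5.900 Mbps × 12540 s × 1.01 = 74725.9 Mb
security camera export: 3.680 Mbps × 12780 s × 1.01 = 47500.7 Mb
feature film: 20.900 Mbps × 6960 s × 1.01 = 146918.6 Mb
wedding highlight reel: 13.880 Mbps × 600 s × 1.01 = 8411.3 Mb
podcast episode with video: 2.940 Mbps × 2580 s × 1.01 = 7661.1 Mb
product demo: 6.800 Mbps × 660 s × 1.01 = 4532.9 Mb
Total: 289750.4 Mb = 36218.8 MB.
= 33.73 GiB.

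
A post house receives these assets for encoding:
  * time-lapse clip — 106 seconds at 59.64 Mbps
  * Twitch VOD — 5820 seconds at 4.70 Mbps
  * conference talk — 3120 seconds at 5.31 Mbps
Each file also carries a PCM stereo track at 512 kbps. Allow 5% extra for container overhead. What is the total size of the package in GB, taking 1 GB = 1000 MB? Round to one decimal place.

7.2 GB

Audio: 512 kbps = 0.512 Mbps.
time-lapse clip: 60.152 Mbps × 106 s × 1.05 = 6694.9 Mb
Twitch VOD: 5.212 Mbps × 5820 s × 1.05 = 31850.5 Mb
conference talk: 5.822 Mbps × 3120 s × 1.05 = 19072.9 Mb
Total: 57618.3 Mb = 7202.3 MB.
= 7.202 GB.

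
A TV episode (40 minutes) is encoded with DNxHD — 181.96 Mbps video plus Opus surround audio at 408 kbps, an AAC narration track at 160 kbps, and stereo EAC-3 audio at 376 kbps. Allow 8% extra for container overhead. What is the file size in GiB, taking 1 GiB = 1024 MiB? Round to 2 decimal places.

40 min = 2400 s
Audio total: 408 + 160 + 376 = 944 kbps = 0.944 Mbps.
Total bitrate: 181.96 + 0.944 = 182.904 Mbps.
Stream data: 182.904 Mbps × 2400 s = 438969.6 Mb.
With 8% container overhead: ×1.08.
474,087 Mb = 59,260,896,000 bytes ÷ 1,073,741,824 = 55.19 GiB.

55.19 GiB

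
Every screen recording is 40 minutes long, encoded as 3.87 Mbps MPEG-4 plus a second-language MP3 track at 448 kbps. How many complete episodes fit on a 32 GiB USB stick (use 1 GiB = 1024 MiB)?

40 min = 2400 s
Audio: 448 kbps = 0.448 Mbps.
Total bitrate: 4.318 Mbps.
Per item: 4.318 Mbps × 2400 s = 10,363 Mb = 1,295 MB.
Capacity: 32 GiB = 274,878 Mb; 26.52 items → 26 complete.

26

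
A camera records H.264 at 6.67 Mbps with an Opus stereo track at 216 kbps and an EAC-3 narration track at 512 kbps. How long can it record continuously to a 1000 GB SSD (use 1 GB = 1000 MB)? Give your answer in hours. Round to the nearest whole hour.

Audio total: 216 + 512 = 728 kbps = 0.728 Mbps.
Total bitrate: 6.67 + 0.728 = 7.398 Mbps.
Capacity: 1000 GB = 8,000,000 Mb.
Recording time: 8,000,000 / 7.398 = 1,081,373 s ≈ 300 hours.

300 hours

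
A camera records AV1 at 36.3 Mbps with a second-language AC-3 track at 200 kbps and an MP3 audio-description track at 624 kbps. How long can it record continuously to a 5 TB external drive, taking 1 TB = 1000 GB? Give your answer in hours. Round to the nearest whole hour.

Audio total: 200 + 624 = 824 kbps = 0.824 Mbps.
Total bitrate: 36.3 + 0.824 = 37.124 Mbps.
Capacity: 5 TB = 40,000,000 Mb.
Recording time: 40,000,000 / 37.124 = 1,077,470 s ≈ 299 hours.

299 hours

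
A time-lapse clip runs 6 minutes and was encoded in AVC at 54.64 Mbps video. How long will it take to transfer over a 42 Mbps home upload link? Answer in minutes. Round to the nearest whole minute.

6 min = 360 s
File: 54.640 Mbps × 360 s = 19670.4 Mb.
At 42 Mbps: 19670.4 / 42 = 468.3 s ≈ 7.81 minutes.

8 minutes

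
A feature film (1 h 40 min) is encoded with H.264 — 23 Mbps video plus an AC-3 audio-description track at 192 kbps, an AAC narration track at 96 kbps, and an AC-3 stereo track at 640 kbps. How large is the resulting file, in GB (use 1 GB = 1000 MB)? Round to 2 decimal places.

1 h 40 min = 100 min = 6000 s
Audio total: 192 + 96 + 640 = 928 kbps = 0.928 Mbps.
Total bitrate: 23 + 0.928 = 23.928 Mbps.
Stream data: 23.928 Mbps × 6000 s = 143568.0 Mb.
143,568 Mb ÷ 8 = 17,946 MB → 17.95 GB.

17.95 GB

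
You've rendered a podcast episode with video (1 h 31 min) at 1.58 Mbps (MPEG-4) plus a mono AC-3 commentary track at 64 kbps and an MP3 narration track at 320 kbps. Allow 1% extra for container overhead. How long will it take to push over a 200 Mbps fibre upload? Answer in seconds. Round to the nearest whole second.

1 h 31 min = 91 min = 5460 s
Audio total: 64 + 320 = 384 kbps = 0.384 Mbps.
Total bitrate: 1.964 Mbps.
File: 1.964 Mbps × 5460 s = 10723.4 Mb.
With 1% container overhead: ×1.01. → 10830.7 Mb.
At 200 Mbps: 10830.7 / 200 = 54.2 s ≈ 54.2 seconds.

54 seconds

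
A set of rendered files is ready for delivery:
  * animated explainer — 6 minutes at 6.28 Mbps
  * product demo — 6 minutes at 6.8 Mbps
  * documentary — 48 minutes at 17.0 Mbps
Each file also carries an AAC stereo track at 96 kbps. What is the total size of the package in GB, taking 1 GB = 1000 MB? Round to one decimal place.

Audio: 96 kbps = 0.096 Mbps.
animated explainer: 6.376 Mbps × 360 s = 2295.4 Mb
product demo: 6.896 Mbps × 360 s = 2482.6 Mb
documentary: 17.096 Mbps × 2880 s = 49236.5 Mb
Total: 54014.4 Mb = 6751.8 MB.
= 6.752 GB.

6.8 GB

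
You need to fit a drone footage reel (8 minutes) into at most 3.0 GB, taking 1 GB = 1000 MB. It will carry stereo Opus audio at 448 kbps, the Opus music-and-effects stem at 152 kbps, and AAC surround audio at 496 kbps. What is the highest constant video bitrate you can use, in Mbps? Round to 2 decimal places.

48.90 Mbps

Budget: 3.0 GB = 24000.0 Mb.
8 min = 480 s
Total bitrate budget: 24000.0 Mb / 480 s = 50.000 Mbps.
Audio total: 448 + 152 + 496 = 1096 kbps = 1.096 Mbps.
Video: 50.000 − 1.096 = 48.904 Mbps.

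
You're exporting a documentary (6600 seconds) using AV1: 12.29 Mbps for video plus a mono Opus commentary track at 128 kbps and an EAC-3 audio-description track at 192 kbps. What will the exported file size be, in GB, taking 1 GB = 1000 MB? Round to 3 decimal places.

Audio total: 128 + 192 = 320 kbps = 0.320 Mbps.
Total bitrate: 12.29 + 0.320 = 12.610 Mbps.
Stream data: 12.610 Mbps × 6600 s = 83226.0 Mb.
83,226 Mb ÷ 8 = 10,403 MB → 10.40 GB.

10.403 GB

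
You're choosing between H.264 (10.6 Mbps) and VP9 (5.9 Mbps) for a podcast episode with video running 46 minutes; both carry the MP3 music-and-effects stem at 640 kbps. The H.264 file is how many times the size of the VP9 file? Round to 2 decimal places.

46 min = 2760 s
Audio: 640 kbps = 0.640 Mbps.
H.264: 11.240 Mbps × 2760 s = 31022.4 Mb = 3.878 GB.
VP9: 6.540 Mbps × 2760 s = 18050.4 Mb = 2.256 GB.
Ratio: 3.878 / 2.256 = 1.719.

1.72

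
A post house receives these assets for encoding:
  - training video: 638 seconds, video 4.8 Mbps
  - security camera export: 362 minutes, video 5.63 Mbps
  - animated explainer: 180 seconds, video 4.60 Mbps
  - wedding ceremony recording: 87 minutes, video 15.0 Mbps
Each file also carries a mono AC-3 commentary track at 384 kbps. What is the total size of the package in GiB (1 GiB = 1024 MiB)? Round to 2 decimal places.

25.04 GiB

Audio: 384 kbps = 0.384 Mbps.
training video: 5.184 Mbps × 638 s = 3307.4 Mb
security camera export: 6.014 Mbps × 21720 s = 130624.1 Mb
animated explainer: 4.984 Mbps × 180 s = 897.1 Mb
wedding ceremony recording: 15.384 Mbps × 5220 s = 80304.5 Mb
Total: 215133.1 Mb = 26891.6 MB.
= 25.04 GiB.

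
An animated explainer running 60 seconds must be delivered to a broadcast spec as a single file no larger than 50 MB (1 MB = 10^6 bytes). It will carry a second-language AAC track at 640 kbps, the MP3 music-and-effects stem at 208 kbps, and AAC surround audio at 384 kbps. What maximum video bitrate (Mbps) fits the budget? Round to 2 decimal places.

Budget: 50 MB = 400.0 Mb.
Total bitrate budget: 400.0 Mb / 60 s = 6.667 Mbps.
Audio total: 640 + 208 + 384 = 1232 kbps = 1.232 Mbps.
Video: 6.667 − 1.232 = 5.435 Mbps.

5.43 Mbps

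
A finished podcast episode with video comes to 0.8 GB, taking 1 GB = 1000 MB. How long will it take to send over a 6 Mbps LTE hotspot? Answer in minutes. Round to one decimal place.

File: 0.8 GB = 6400.0 Mb.
At 6 Mbps: 6400.0 / 6 = 1066.7 s ≈ 17.8 minutes.

17.8 minutes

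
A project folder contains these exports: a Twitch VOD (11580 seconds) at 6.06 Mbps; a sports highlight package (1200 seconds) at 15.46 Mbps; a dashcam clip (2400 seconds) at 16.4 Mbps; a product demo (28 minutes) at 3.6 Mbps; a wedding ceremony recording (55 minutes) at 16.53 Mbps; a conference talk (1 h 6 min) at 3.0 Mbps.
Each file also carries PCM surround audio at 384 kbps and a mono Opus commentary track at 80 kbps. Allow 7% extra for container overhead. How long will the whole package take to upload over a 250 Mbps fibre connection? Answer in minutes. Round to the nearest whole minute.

15 minutes

Audio total: 384 + 80 = 464 kbps = 0.464 Mbps.
Twitch VOD: 6.524 Mbps × 11580 s × 1.07 = 80836.3 Mb
sports highlight package: 15.924 Mbps × 1200 s × 1.07 = 20446.4 Mb
dashcam clip: 16.864 Mbps × 2400 s × 1.07 = 43306.8 Mb
product demo: 4.064 Mbps × 1680 s × 1.07 = 7305.4 Mb
wedding ceremony recording: 16.994 Mbps × 3300 s × 1.07 = 60005.8 Mb
conference talk: 3.464 Mbps × 3960 s × 1.07 = 14677.7 Mb
Total: 226578.4 Mb = 28322.3 MB.
At 250 Mbps: 226578.4 / 250 = 906 s ≈ 15.1 minutes.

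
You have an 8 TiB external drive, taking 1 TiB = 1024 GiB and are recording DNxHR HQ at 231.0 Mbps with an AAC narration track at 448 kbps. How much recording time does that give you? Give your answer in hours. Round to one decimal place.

Audio: 448 kbps = 0.448 Mbps.
Total bitrate: 231.0 + 0.448 = 231.448 Mbps.
Capacity: 8 TiB = 70,368,744 Mb.
Recording time: 70,368,744 / 231.448 = 304,037 s ≈ 84.5 hours.

84.5 hours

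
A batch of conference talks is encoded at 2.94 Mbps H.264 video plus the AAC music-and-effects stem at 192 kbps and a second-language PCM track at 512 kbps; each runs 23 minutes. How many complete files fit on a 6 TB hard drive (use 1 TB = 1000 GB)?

9545

23 min = 1380 s
Audio total: 192 + 512 = 704 kbps = 0.704 Mbps.
Total bitrate: 3.644 Mbps.
Per item: 3.644 Mbps × 1380 s = 5,029 Mb = 628.6 MB.
Capacity: 6 TB = 48,000,000 Mb; 9545.17 items → 9545 complete.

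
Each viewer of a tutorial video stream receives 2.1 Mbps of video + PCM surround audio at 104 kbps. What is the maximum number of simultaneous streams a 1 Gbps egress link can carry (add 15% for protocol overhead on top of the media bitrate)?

Audio: 104 kbps = 0.104 Mbps.
Per-viewer media rate: 2.204 Mbps.
On the wire with 15% overhead: 2.535 Mbps.
1 Gbps = 1,000 Mbps; 1,000 / 2.535 = 394.54 → 394 viewers.

394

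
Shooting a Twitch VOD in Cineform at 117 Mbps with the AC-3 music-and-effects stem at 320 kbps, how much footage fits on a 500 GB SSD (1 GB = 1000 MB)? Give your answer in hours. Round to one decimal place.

9.5 hours

Audio: 320 kbps = 0.320 Mbps.
Total bitrate: 117 + 0.320 = 117.320 Mbps.
Capacity: 500 GB = 4,000,000 Mb.
Recording time: 4,000,000 / 117.320 = 34,095 s ≈ 9.47 hours.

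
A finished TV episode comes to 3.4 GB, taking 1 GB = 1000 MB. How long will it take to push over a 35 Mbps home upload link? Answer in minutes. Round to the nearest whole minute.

13 minutes

File: 3.4 GB = 27200.0 Mb.
At 35 Mbps: 27200.0 / 35 = 777.1 s ≈ 13 minutes.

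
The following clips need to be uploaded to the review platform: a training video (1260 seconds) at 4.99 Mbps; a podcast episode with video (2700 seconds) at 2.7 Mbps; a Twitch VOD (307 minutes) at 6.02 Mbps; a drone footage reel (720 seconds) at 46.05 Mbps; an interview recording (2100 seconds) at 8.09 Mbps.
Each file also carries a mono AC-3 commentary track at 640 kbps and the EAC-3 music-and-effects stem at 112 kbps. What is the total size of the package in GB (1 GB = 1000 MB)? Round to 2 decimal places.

Audio total: 640 + 112 = 752 kbps = 0.752 Mbps.
training video: 5.742 Mbps × 1260 s = 7234.9 Mb
podcast episode with video: 3.452 Mbps × 2700 s = 9320.4 Mb
Twitch VOD: 6.772 Mbps × 18420 s = 124740.2 Mb
drone footage reel: 46.802 Mbps × 720 s = 33697.4 Mb
interview recording: 8.842 Mbps × 2100 s = 18568.2 Mb
Total: 193561.2 Mb = 24195.2 MB.
= 24.20 GB.

24.20 GB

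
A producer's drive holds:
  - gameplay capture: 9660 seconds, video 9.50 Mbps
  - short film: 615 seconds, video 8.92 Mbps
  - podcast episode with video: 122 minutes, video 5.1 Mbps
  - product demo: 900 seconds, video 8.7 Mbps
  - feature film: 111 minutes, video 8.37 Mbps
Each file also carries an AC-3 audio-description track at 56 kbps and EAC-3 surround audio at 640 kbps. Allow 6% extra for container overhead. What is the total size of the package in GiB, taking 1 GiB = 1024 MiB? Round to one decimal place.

Audio total: 56 + 640 = 696 kbps = 0.696 Mbps.
gameplay capture: 10.196 Mbps × 9660 s × 1.06 = 104403.0 Mb
short film: 9.616 Mbps × 615 s × 1.06 = 6268.7 Mb
podcast episode with video: 5.796 Mbps × 7320 s × 1.06 = 44972.3 Mb
product demo: 9.396 Mbps × 900 s × 1.06 = 8963.8 Mb
feature film: 9.066 Mbps × 6660 s × 1.06 = 64002.3 Mb
Total: 228610.1 Mb = 28576.3 MB.
= 26.61 GiB.

26.6 GiB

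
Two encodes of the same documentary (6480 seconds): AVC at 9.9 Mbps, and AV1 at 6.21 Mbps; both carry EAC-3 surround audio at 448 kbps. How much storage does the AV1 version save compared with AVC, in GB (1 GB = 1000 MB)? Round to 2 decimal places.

2.99 GB

Audio: 448 kbps = 0.448 Mbps.
AVC: 10.348 Mbps × 6480 s = 67055.0 Mb = 8.382 GB.
AV1: 6.658 Mbps × 6480 s = 43143.8 Mb = 5.393 GB.
Saving: 8.382 − 5.393 = 2.989 GB.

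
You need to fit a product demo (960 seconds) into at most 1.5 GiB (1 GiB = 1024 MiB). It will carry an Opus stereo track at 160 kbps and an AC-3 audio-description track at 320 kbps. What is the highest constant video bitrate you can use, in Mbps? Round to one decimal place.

12.9 Mbps

Budget: 1.5 GiB = 12884.9 Mb.
Total bitrate budget: 12884.9 Mb / 960 s = 13.422 Mbps.
Audio total: 160 + 320 = 480 kbps = 0.480 Mbps.
Video: 13.422 − 0.480 = 12.942 Mbps.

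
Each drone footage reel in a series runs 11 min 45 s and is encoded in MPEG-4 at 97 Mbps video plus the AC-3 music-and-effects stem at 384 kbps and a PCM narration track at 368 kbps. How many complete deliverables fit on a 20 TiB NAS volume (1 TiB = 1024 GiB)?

2552

11 min 45 s = 705 s
Audio total: 384 + 368 = 752 kbps = 0.752 Mbps.
Total bitrate: 97.752 Mbps.
Per item: 97.752 Mbps × 705 s = 68,915 Mb = 8,614 MB.
Capacity: 20 TiB = 175,921,860 Mb; 2552.73 items → 2552 complete.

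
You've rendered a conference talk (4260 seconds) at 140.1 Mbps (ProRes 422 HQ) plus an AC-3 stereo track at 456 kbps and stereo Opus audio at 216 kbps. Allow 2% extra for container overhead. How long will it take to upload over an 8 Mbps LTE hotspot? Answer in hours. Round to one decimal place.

Audio total: 456 + 216 = 672 kbps = 0.672 Mbps.
Total bitrate: 140.772 Mbps.
File: 140.772 Mbps × 4260 s = 599688.7 Mb.
With 2% container overhead: ×1.02. → 611682.5 Mb.
At 8 Mbps: 611682.5 / 8 = 76460.3 s ≈ 21.2 hours.

21.2 hours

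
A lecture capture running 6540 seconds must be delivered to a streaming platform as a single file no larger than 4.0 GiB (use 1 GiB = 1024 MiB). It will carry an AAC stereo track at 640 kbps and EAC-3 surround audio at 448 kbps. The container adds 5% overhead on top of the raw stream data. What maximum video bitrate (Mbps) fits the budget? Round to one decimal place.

3.9 Mbps

Budget: 4.0 GiB = 34359.7 Mb.
Stream payload after overhead: 34359.7 / 1.05 = 32723.6 Mb.
Total bitrate budget: 32723.6 Mb / 6540 s = 5.004 Mbps.
Audio total: 640 + 448 = 1088 kbps = 1.088 Mbps.
Video: 5.004 − 1.088 = 3.916 Mbps.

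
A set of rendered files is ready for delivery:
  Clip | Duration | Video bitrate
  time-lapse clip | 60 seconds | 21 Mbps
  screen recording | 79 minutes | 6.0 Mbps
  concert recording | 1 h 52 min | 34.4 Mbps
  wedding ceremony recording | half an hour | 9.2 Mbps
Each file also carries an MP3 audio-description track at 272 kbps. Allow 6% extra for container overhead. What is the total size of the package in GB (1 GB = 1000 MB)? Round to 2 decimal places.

Audio: 272 kbps = 0.272 Mbps.
time-lapse clip: 21.272 Mbps × 60 s × 1.06 = 1352.9 Mb
screen recording: 6.272 Mbps × 4740 s × 1.06 = 31513.0 Mb
concert recording: 34.672 Mbps × 6720 s × 1.06 = 246975.6 Mb
wedding ceremony recording: 9.472 Mbps × 1800 s × 1.06 = 18072.6 Mb
Total: 297914.1 Mb = 37239.3 MB.
= 37.24 GB.

37.24 GB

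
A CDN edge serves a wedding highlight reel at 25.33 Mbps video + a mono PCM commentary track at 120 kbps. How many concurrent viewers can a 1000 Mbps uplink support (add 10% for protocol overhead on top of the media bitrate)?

Audio: 120 kbps = 0.120 Mbps.
Per-viewer media rate: 25.450 Mbps.
On the wire with 10% overhead: 27.995 Mbps.
1000 Mbps = 1,000 Mbps; 1,000 / 27.995 = 35.72 → 35 viewers.

35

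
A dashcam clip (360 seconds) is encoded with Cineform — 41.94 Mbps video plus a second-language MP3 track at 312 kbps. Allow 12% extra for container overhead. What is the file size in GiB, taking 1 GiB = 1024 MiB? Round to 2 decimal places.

Audio: 312 kbps = 0.312 Mbps.
Total bitrate: 41.94 + 0.312 = 42.252 Mbps.
Stream data: 42.252 Mbps × 360 s = 15210.7 Mb.
With 12% container overhead: ×1.12.
17,036 Mb = 2,129,500,800 bytes ÷ 1,073,741,824 = 1.983 GiB.

1.98 GiB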